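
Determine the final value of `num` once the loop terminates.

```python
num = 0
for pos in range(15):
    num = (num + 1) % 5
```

Let's trace through this code step by step.

Initialize: num = 0
Entering loop: for pos in range(15):
After iteration 1: pos = 0, num = 1
After iteration 2: pos = 1, num = 2
After iteration 3: pos = 2, num = 3
After iteration 4: pos = 3, num = 4
After iteration 5: pos = 4, num = 0
After iteration 6: pos = 5, num = 1
After iteration 7: pos = 6, num = 2
After iteration 8: pos = 7, num = 3
After iteration 9: pos = 8, num = 4
After iteration 10: pos = 9, num = 0
After iteration 11: pos = 10, num = 1
After iteration 12: pos = 11, num = 2
After iteration 13: pos = 12, num = 3
After iteration 14: pos = 13, num = 4
After iteration 15: pos = 14, num = 0
Loop ends.

Final answer: 0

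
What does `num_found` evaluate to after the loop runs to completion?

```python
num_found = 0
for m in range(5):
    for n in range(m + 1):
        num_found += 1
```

Let's trace through this code step by step.

Initialize: num_found = 0
Entering loop: for m in range(5):
After iteration 1: m = 0, num_found = 1, n = 0
After iteration 2: m = 1, num_found = 3, n = 1
After iteration 3: m = 2, num_found = 6, n = 2
After iteration 4: m = 3, num_found = 10, n = 3
After iteration 5: m = 4, num_found = 15, n = 4
Loop ends.

Final answer: 15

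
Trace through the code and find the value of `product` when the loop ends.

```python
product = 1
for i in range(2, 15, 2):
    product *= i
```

Let's trace through this code step by step.

Initialize: product = 1
Entering loop: for i in range(2, 15, 2):
After iteration 1: i = 2, product = 2
After iteration 2: i = 4, product = 8
After iteration 3: i = 6, product = 48
After iteration 4: i = 8, product = 384
After iteration 5: i = 10, product = 3840
After iteration 6: i = 12, product = 46080
After iteration 7: i = 14, product = 645120
Loop ends.

Final answer: 645120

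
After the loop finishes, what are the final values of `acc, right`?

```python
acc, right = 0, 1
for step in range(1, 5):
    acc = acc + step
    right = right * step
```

Let's trace through this code step by step.

Initialize: acc = 0
Initialize: right = 1
Entering loop: for step in range(1, 5):
After iteration 1: step = 1, acc = 1, right = 1
After iteration 2: step = 2, acc = 3, right = 2
After iteration 3: step = 3, acc = 6, right = 6
After iteration 4: step = 4, acc = 10, right = 24
Loop ends.

Final answer: 10, 24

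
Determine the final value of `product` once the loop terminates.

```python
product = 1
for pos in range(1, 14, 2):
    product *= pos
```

Let's trace through this code step by step.

Initialize: product = 1
Entering loop: for pos in range(1, 14, 2):
After iteration 1: pos = 1, product = 1
After iteration 2: pos = 3, product = 3
After iteration 3: pos = 5, product = 15
After iteration 4: pos = 7, product = 105
After iteration 5: pos = 9, product = 945
After iteration 6: pos = 11, product = 10395
After iteration 7: pos = 13, product = 135135
Loop ends.

Final answer: 135135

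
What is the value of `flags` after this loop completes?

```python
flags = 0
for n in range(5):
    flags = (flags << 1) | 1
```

Let's trace through this code step by step.

Initialize: flags = 0
Entering loop: for n in range(5):
After iteration 1: n = 0, flags = 1
After iteration 2: n = 1, flags = 3
After iteration 3: n = 2, flags = 7
After iteration 4: n = 3, flags = 15
After iteration 5: n = 4, flags = 31
Loop ends.

Final answer: 31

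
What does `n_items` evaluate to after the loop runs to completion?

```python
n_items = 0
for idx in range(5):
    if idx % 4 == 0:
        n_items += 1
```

Let's trace through this code step by step.

Initialize: n_items = 0
Entering loop: for idx in range(5):
After iteration 1: idx = 0, n_items = 1
After iteration 2: idx = 1, n_items = 1
After iteration 3: idx = 2, n_items = 1
After iteration 4: idx = 3, n_items = 1
After iteration 5: idx = 4, n_items = 2
Loop ends.

Final answer: 2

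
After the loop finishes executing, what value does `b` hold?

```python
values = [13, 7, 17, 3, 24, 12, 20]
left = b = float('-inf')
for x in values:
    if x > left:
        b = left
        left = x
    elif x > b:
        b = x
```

Let's trace through this code step by step.

Initialize: values = [13, 7, 17, 3, 24, 12, 20]
Initialize: left = -inf
Initialize: b = -inf
Entering loop: for x in values:
After iteration 1: x = 13, left = 13, b = -inf
After iteration 2: x = 7, left = 13, b = 7
After iteration 3: x = 17, left = 17, b = 13
After iteration 4: x = 3, left = 17, b = 13
After iteration 5: x = 24, left = 24, b = 17
After iteration 6: x = 12, left = 24, b = 17
After iteration 7: x = 20, left = 24, b = 20
Loop ends.

Final answer: 20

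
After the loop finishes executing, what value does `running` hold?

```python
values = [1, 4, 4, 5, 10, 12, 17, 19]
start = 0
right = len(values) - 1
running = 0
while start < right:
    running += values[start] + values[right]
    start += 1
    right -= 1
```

Let's trace through this code step by step.

Initialize: values = [1, 4, 4, 5, 10, 12, 17, 19]
Initialize: start = 0
Initialize: right = 7
Initialize: running = 0
Entering loop: while start < right:
After iteration 1: start = 1, right = 6, running = 20
After iteration 2: start = 2, right = 5, running = 41
After iteration 3: start = 3, right = 4, running = 57
After iteration 4: start = 4, right = 3, running = 72
Loop ends.

Final answer: 72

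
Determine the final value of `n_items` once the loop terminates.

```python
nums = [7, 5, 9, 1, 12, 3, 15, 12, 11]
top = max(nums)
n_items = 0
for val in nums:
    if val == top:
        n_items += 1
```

Let's trace through this code step by step.

Initialize: nums = [7, 5, 9, 1, 12, 3, 15, 12, 11]
Initialize: top = 15
Initialize: n_items = 0
Entering loop: for val in nums:
After iteration 1: val = 7, n_items = 0
After iteration 2: val = 5, n_items = 0
After iteration 3: val = 9, n_items = 0
After iteration 4: val = 1, n_items = 0
After iteration 5: val = 12, n_items = 0
After iteration 6: val = 3, n_items = 0
After iteration 7: val = 15, n_items = 1
After iteration 8: val = 12, n_items = 1
After iteration 9: val = 11, n_items = 1
Loop ends.

Final answer: 1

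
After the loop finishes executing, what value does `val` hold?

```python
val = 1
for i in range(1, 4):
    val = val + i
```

Let's trace through this code step by step.

Initialize: val = 1
Entering loop: for i in range(1, 4):
After iteration 1: i = 1, val = 2
After iteration 2: i = 2, val = 4
After iteration 3: i = 3, val = 7
Loop ends.

Final answer: 7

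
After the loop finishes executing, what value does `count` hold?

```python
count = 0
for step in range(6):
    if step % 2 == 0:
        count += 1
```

Let's trace through this code step by step.

Initialize: count = 0
Entering loop: for step in range(6):
After iteration 1: step = 0, count = 1
After iteration 2: step = 1, count = 1
After iteration 3: step = 2, count = 2
After iteration 4: step = 3, count = 2
After iteration 5: step = 4, count = 3
After iteration 6: step = 5, count = 3
Loop ends.

Final answer: 3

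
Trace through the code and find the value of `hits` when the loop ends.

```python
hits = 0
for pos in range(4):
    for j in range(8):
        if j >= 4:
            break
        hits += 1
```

Let's trace through this code step by step.

Initialize: hits = 0
Entering loop: for pos in range(4):
After iteration 1: pos = 0, hits = 4
After iteration 2: pos = 1, hits = 8
After iteration 3: pos = 2, hits = 12
After iteration 4: pos = 3, hits = 16
Loop ends.

Final answer: 16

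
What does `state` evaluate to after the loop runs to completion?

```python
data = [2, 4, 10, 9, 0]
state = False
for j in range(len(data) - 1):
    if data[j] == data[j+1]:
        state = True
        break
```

Let's trace through this code step by step.

Initialize: data = [2, 4, 10, 9, 0]
Initialize: state = False
Entering loop: for j in range(len(data) - 1):
After iteration 1: j = 0, state = False
After iteration 2: j = 1, state = False
After iteration 3: j = 2, state = False
After iteration 4: j = 3, state = False
Loop ends.

Final answer: False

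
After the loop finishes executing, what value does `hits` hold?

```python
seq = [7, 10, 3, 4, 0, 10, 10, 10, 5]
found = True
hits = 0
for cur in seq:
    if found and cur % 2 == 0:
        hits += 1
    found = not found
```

Let's trace through this code step by step.

Initialize: seq = [7, 10, 3, 4, 0, 10, 10, 10, 5]
Initialize: found = True
Initialize: hits = 0
Entering loop: for cur in seq:
After iteration 1: cur = 7, found = False, hits = 0
After iteration 2: cur = 10, found = True, hits = 0
After iteration 3: cur = 3, found = False, hits = 0
After iteration 4: cur = 4, found = True, hits = 0
After iteration 5: cur = 0, found = False, hits = 1
After iteration 6: cur = 10, found = True, hits = 1
After iteration 7: cur = 10, found = False, hits = 2
After iteration 8: cur = 10, found = True, hits = 2
After iteration 9: cur = 5, found = False, hits = 2
Loop ends.

Final answer: 2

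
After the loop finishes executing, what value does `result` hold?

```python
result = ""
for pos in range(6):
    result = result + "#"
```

Let's trace through this code step by step.

Initialize: result = ''
Entering loop: for pos in range(6):
After iteration 1: pos = 0, result = '#'
After iteration 2: pos = 1, result = '##'
After iteration 3: pos = 2, result = '###'
After iteration 4: pos = 3, result = '####'
After iteration 5: pos = 4, result = '#####'
After iteration 6: pos = 5, result = '######'
Loop ends.

Final answer: '######'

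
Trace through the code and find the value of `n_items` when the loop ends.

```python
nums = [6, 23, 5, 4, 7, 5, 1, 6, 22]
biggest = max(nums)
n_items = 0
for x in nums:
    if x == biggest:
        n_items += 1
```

Let's trace through this code step by step.

Initialize: nums = [6, 23, 5, 4, 7, 5, 1, 6, 22]
Initialize: biggest = 23
Initialize: n_items = 0
Entering loop: for x in nums:
After iteration 1: x = 6, n_items = 0
After iteration 2: x = 23, n_items = 1
After iteration 3: x = 5, n_items = 1
After iteration 4: x = 4, n_items = 1
After iteration 5: x = 7, n_items = 1
After iteration 6: x = 5, n_items = 1
After iteration 7: x = 1, n_items = 1
After iteration 8: x = 6, n_items = 1
After iteration 9: x = 22, n_items = 1
Loop ends.

Final answer: 1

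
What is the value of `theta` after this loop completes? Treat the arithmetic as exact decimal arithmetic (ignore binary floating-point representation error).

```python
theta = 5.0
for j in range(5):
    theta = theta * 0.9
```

Let's trace through this code step by step.

Initialize: theta = 5.0
Entering loop: for j in range(5):
After iteration 1: j = 0, theta = 4.5
After iteration 2: j = 1, theta = 4.05
After iteration 3: j = 2, theta = 3.645
After iteration 4: j = 3, theta = 3.2805
After iteration 5: j = 4, theta = 2.95245
Loop ends.

Final answer: 2.95245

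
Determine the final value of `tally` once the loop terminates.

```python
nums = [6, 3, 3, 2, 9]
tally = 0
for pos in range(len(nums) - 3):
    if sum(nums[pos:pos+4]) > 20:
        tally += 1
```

Let's trace through this code step by step.

Initialize: nums = [6, 3, 3, 2, 9]
Initialize: tally = 0
Entering loop: for pos in range(len(nums) - 3):
After iteration 1: pos = 0, tally = 0
After iteration 2: pos = 1, tally = 0
Loop ends.

Final answer: 0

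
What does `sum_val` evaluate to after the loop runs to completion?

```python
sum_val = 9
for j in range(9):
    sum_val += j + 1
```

Let's trace through this code step by step.

Initialize: sum_val = 9
Entering loop: for j in range(9):
After iteration 1: j = 0, sum_val = 10
After iteration 2: j = 1, sum_val = 12
After iteration 3: j = 2, sum_val = 15
After iteration 4: j = 3, sum_val = 19
After iteration 5: j = 4, sum_val = 24
After iteration 6: j = 5, sum_val = 30
After iteration 7: j = 6, sum_val = 37
After iteration 8: j = 7, sum_val = 45
After iteration 9: j = 8, sum_val = 54
Loop ends.

Final answer: 54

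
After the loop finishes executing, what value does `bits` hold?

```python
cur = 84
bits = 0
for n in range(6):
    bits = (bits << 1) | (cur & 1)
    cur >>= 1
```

Let's trace through this code step by step.

Initialize: cur = 84
Initialize: bits = 0
Entering loop: for n in range(6):
After iteration 1: n = 0, cur = 42, bits = 0
After iteration 2: n = 1, cur = 21, bits = 0
After iteration 3: n = 2, cur = 10, bits = 1
After iteration 4: n = 3, cur = 5, bits = 2
After iteration 5: n = 4, cur = 2, bits = 5
After iteration 6: n = 5, cur = 1, bits = 10
Loop ends.

Final answer: 10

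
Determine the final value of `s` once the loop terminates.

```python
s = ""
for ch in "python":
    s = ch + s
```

Let's trace through this code step by step.

Initialize: s = ''
Entering loop: for ch in "python":
After iteration 1: ch = 'p', s = 'p'
After iteration 2: ch = 'y', s = 'yp'
After iteration 3: ch = 't', s = 'typ'
After iteration 4: ch = 'h', s = 'htyp'
After iteration 5: ch = 'o', s = 'ohtyp'
After iteration 6: ch = 'n', s = 'nohtyp'
Loop ends.

Final answer: 'nohtyp'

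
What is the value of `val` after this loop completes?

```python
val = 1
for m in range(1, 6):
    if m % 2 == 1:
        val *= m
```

Let's trace through this code step by step.

Initialize: val = 1
Entering loop: for m in range(1, 6):
After iteration 1: m = 1, val = 1
After iteration 2: m = 2, val = 1
After iteration 3: m = 3, val = 3
After iteration 4: m = 4, val = 3
After iteration 5: m = 5, val = 15
Loop ends.

Final answer: 15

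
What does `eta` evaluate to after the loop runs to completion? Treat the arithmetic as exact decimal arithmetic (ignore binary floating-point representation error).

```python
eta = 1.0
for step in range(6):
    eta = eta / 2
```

Let's trace through this code step by step.

Initialize: eta = 1.0
Entering loop: for step in range(6):
After iteration 1: step = 0, eta = 0.5
After iteration 2: step = 1, eta = 0.25
After iteration 3: step = 2, eta = 0.125
After iteration 4: step = 3, eta = 0.0625
After iteration 5: step = 4, eta = 0.03125
After iteration 6: step = 5, eta = 0.015625
Loop ends.

Final answer: 0.015625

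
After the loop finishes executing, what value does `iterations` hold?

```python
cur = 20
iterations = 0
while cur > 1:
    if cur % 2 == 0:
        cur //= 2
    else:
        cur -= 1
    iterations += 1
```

Let's trace through this code step by step.

Initialize: cur = 20
Initialize: iterations = 0
Entering loop: while cur > 1:
After iteration 1: cur = 10, iterations = 1
After iteration 2: cur = 5, iterations = 2
After iteration 3: cur = 4, iterations = 3
After iteration 4: cur = 2, iterations = 4
After iteration 5: cur = 1, iterations = 5
Loop ends.

Final answer: 5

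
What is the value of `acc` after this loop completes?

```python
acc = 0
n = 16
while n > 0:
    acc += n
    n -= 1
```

Let's trace through this code step by step.

Initialize: acc = 0
Initialize: n = 16
Entering loop: while n > 0:
After iteration 1: acc = 16, n = 15
After iteration 2: acc = 31, n = 14
After iteration 3: acc = 45, n = 13
After iteration 4: acc = 58, n = 12
After iteration 5: acc = 70, n = 11
After iteration 6: acc = 81, n = 10
After iteration 7: acc = 91, n = 9
After iteration 8: acc = 100, n = 8
After iteration 9: acc = 108, n = 7
After iteration 10: acc = 115, n = 6
After iteration 11: acc = 121, n = 5
After iteration 12: acc = 126, n = 4
After iteration 13: acc = 130, n = 3
After iteration 14: acc = 133, n = 2
After iteration 15: acc = 135, n = 1
After iteration 16: acc = 136, n = 0
Loop ends.

Final answer: 136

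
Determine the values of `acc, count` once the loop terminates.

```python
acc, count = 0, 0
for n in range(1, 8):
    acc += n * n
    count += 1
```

Let's trace through this code step by step.

Initialize: acc = 0
Initialize: count = 0
Entering loop: for n in range(1, 8):
After iteration 1: n = 1, acc = 1, count = 1
After iteration 2: n = 2, acc = 5, count = 2
After iteration 3: n = 3, acc = 14, count = 3
After iteration 4: n = 4, acc = 30, count = 4
After iteration 5: n = 5, acc = 55, count = 5
After iteration 6: n = 6, acc = 91, count = 6
After iteration 7: n = 7, acc = 140, count = 7
Loop ends.

Final answer: 140, 7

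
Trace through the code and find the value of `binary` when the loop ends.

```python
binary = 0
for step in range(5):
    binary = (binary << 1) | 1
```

Let's trace through this code step by step.

Initialize: binary = 0
Entering loop: for step in range(5):
After iteration 1: step = 0, binary = 1
After iteration 2: step = 1, binary = 3
After iteration 3: step = 2, binary = 7
After iteration 4: step = 3, binary = 15
After iteration 5: step = 4, binary = 31
Loop ends.

Final answer: 31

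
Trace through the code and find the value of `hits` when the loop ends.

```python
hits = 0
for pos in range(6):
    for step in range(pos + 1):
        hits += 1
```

Let's trace through this code step by step.

Initialize: hits = 0
Entering loop: for pos in range(6):
After iteration 1: pos = 0, hits = 1, step = 0
After iteration 2: pos = 1, hits = 3, step = 1
After iteration 3: pos = 2, hits = 6, step = 2
After iteration 4: pos = 3, hits = 10, step = 3
After iteration 5: pos = 4, hits = 15, step = 4
After iteration 6: pos = 5, hits = 21, step = 5
Loop ends.

Final answer: 21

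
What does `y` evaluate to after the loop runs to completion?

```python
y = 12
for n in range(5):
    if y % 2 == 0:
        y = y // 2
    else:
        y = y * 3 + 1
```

Let's trace through this code step by step.

Initialize: y = 12
Entering loop: for n in range(5):
After iteration 1: n = 0, y = 6
After iteration 2: n = 1, y = 3
After iteration 3: n = 2, y = 10
After iteration 4: n = 3, y = 5
After iteration 5: n = 4, y = 16
Loop ends.

Final answer: 16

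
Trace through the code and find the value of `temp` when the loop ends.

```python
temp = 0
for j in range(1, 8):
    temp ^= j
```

Let's trace through this code step by step.

Initialize: temp = 0
Entering loop: for j in range(1, 8):
After iteration 1: j = 1, temp = 1
After iteration 2: j = 2, temp = 3
After iteration 3: j = 3, temp = 0
After iteration 4: j = 4, temp = 4
After iteration 5: j = 5, temp = 1
After iteration 6: j = 6, temp = 7
After iteration 7: j = 7, temp = 0
Loop ends.

Final answer: 0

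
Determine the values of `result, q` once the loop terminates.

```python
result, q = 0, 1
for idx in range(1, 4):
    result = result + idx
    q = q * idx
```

Let's trace through this code step by step.

Initialize: result = 0
Initialize: q = 1
Entering loop: for idx in range(1, 4):
After iteration 1: idx = 1, result = 1, q = 1
After iteration 2: idx = 2, result = 3, q = 2
After iteration 3: idx = 3, result = 6, q = 6
Loop ends.

Final answer: 6, 6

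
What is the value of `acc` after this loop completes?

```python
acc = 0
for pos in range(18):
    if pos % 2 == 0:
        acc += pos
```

Let's trace through this code step by step.

Initialize: acc = 0
Entering loop: for pos in range(18):
After iteration 1: pos = 0, acc = 0
After iteration 2: pos = 1, acc = 0
After iteration 3: pos = 2, acc = 2
After iteration 4: pos = 3, acc = 2
After iteration 5: pos = 4, acc = 6
After iteration 6: pos = 5, acc = 6
After iteration 7: pos = 6, acc = 12
After iteration 8: pos = 7, acc = 12
After iteration 9: pos = 8, acc = 20
After iteration 10: pos = 9, acc = 20
After iteration 11: pos = 10, acc = 30
After iteration 12: pos = 11, acc = 30
After iteration 13: pos = 12, acc = 42
After iteration 14: pos = 13, acc = 42
After iteration 15: pos = 14, acc = 56
After iteration 16: pos = 15, acc = 56
After iteration 17: pos = 16, acc = 72
After iteration 18: pos = 17, acc = 72
Loop ends.

Final answer: 72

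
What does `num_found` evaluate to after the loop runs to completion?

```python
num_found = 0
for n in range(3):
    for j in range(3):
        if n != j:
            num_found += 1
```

Let's trace through this code step by step.

Initialize: num_found = 0
Entering loop: for n in range(3):
After iteration 1: n = 0, num_found = 2
After iteration 2: n = 1, num_found = 4
After iteration 3: n = 2, num_found = 6
Loop ends.

Final answer: 6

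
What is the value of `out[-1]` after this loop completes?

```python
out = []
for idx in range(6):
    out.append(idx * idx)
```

Let's trace through this code step by step.

Initialize: out = []
Entering loop: for idx in range(6):
After iteration 1: idx = 0, out = [0]
After iteration 2: idx = 1, out = [0, 1]
After iteration 3: idx = 2, out = [0, 1, 4]
After iteration 4: idx = 3, out = [0, 1, 4, 9]
After iteration 5: idx = 4, out = [0, 1, 4, 9, 16]
After iteration 6: idx = 5, out = [0, 1, 4, 9, 16, 25]
Loop ends.
out[-1] = 25

Final answer: 25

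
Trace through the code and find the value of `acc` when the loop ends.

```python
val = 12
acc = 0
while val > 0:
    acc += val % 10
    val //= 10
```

Let's trace through this code step by step.

Initialize: val = 12
Initialize: acc = 0
Entering loop: while val > 0:
After iteration 1: val = 1, acc = 2
After iteration 2: val = 0, acc = 3
Loop ends.

Final answer: 3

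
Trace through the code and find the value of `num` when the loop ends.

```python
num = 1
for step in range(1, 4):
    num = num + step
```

Let's trace through this code step by step.

Initialize: num = 1
Entering loop: for step in range(1, 4):
After iteration 1: step = 1, num = 2
After iteration 2: step = 2, num = 4
After iteration 3: step = 3, num = 7
Loop ends.

Final answer: 7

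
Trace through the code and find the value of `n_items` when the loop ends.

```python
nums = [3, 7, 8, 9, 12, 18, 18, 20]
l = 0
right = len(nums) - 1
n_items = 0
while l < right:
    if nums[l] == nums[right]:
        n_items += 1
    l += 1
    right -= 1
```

Let's trace through this code step by step.

Initialize: nums = [3, 7, 8, 9, 12, 18, 18, 20]
Initialize: l = 0
Initialize: right = 7
Initialize: n_items = 0
Entering loop: while l < right:
After iteration 1: l = 1, right = 6, n_items = 0
After iteration 2: l = 2, right = 5, n_items = 0
After iteration 3: l = 3, right = 4, n_items = 0
After iteration 4: l = 4, right = 3, n_items = 0
Loop ends.

Final answer: 0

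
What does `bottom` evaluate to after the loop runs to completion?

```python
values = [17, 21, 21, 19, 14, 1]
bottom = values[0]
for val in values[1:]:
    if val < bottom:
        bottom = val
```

Let's trace through this code step by step.

Initialize: values = [17, 21, 21, 19, 14, 1]
Initialize: bottom = 17
Entering loop: for val in values[1:]:
After iteration 1: val = 21, bottom = 17
After iteration 2: val = 21, bottom = 17
After iteration 3: val = 19, bottom = 17
After iteration 4: val = 14, bottom = 14
After iteration 5: val = 1, bottom = 1
Loop ends.

Final answer: 1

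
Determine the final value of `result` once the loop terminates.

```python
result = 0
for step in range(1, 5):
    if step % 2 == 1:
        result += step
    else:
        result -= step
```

Let's trace through this code step by step.

Initialize: result = 0
Entering loop: for step in range(1, 5):
After iteration 1: step = 1, result = 1
After iteration 2: step = 2, result = -1
After iteration 3: step = 3, result = 2
After iteration 4: step = 4, result = -2
Loop ends.

Final answer: -2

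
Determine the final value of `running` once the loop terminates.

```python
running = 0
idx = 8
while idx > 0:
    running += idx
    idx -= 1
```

Let's trace through this code step by step.

Initialize: running = 0
Initialize: idx = 8
Entering loop: while idx > 0:
After iteration 1: running = 8, idx = 7
After iteration 2: running = 15, idx = 6
After iteration 3: running = 21, idx = 5
After iteration 4: running = 26, idx = 4
After iteration 5: running = 30, idx = 3
After iteration 6: running = 33, idx = 2
After iteration 7: running = 35, idx = 1
After iteration 8: running = 36, idx = 0
Loop ends.

Final answer: 36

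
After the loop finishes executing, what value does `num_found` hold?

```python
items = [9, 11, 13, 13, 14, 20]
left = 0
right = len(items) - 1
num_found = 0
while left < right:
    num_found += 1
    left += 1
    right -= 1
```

Let's trace through this code step by step.

Initialize: items = [9, 11, 13, 13, 14, 20]
Initialize: left = 0
Initialize: right = 5
Initialize: num_found = 0
Entering loop: while left < right:
After iteration 1: left = 1, right = 4, num_found = 1
After iteration 2: left = 2, right = 3, num_found = 2
After iteration 3: left = 3, right = 2, num_found = 3
Loop ends.

Final answer: 3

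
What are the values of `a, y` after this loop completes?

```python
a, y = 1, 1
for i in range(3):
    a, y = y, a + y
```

Let's trace through this code step by step.

Initialize: a = 1
Initialize: y = 1
Entering loop: for i in range(3):
After iteration 1: i = 0, a = 1, y = 2
After iteration 2: i = 1, a = 2, y = 3
After iteration 3: i = 2, a = 3, y = 5
Loop ends.

Final answer: 3, 5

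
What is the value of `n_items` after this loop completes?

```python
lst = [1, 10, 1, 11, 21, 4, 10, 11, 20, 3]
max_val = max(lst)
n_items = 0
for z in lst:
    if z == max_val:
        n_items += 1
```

Let's trace through this code step by step.

Initialize: lst = [1, 10, 1, 11, 21, 4, 10, 11, 20, 3]
Initialize: max_val = 21
Initialize: n_items = 0
Entering loop: for z in lst:
After iteration 1: z = 1, n_items = 0
After iteration 2: z = 10, n_items = 0
After iteration 3: z = 1, n_items = 0
After iteration 4: z = 11, n_items = 0
After iteration 5: z = 21, n_items = 1
After iteration 6: z = 4, n_items = 1
After iteration 7: z = 10, n_items = 1
After iteration 8: z = 11, n_items = 1
After iteration 9: z = 20, n_items = 1
After iteration 10: z = 3, n_items = 1
Loop ends.

Final answer: 1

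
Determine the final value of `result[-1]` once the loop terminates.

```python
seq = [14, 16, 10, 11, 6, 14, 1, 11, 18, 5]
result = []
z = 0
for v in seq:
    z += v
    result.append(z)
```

Let's trace through this code step by step.

Initialize: seq = [14, 16, 10, 11, 6, 14, 1, 11, 18, 5]
Initialize: result = []
Initialize: z = 0
Entering loop: for v in seq:
After iteration 1: v = 14, result = [14], z = 14
After iteration 2: v = 16, result = [14, 30], z = 30
After iteration 3: v = 10, result = [14, 30, 40], z = 40
After iteration 4: v = 11, result = [14, 30, 40, 51], z = 51
After iteration 5: v = 6, result = [14, 30, 40, 51, 57], z = 57
After iteration 6: v = 14, result = [14, 30, 40, 51, 57, 71], z = 71
After iteration 7: v = 1, result = [14, 30, 40, 51, 57, 71, 72], z = 72
After iteration 8: v = 11, result = [14, 30, 40, 51, 57, 71, 72, 83], z = 83
After iteration 9: v = 18, result = [14, 30, 40, 51, 57, 71, 72, 83, 101], z = 101
After iteration 10: v = 5, result = [14, 30, 40, 51, 57, 71, 72, 83, 101, 106], z = 106
Loop ends.
result[-1] = 106

Final answer: 106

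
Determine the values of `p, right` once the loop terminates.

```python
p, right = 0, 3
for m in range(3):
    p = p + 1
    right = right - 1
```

Let's trace through this code step by step.

Initialize: p = 0
Initialize: right = 3
Entering loop: for m in range(3):
After iteration 1: m = 0, p = 1, right = 2
After iteration 2: m = 1, p = 2, right = 1
After iteration 3: m = 2, p = 3, right = 0
Loop ends.

Final answer: 3, 0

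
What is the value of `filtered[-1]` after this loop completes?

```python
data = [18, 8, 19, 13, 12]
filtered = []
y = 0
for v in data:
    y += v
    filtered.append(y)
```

Let's trace through this code step by step.

Initialize: data = [18, 8, 19, 13, 12]
Initialize: filtered = []
Initialize: y = 0
Entering loop: for v in data:
After iteration 1: v = 18, filtered = [18], y = 18
After iteration 2: v = 8, filtered = [18, 26], y = 26
After iteration 3: v = 19, filtered = [18, 26, 45], y = 45
After iteration 4: v = 13, filtered = [18, 26, 45, 58], y = 58
After iteration 5: v = 12, filtered = [18, 26, 45, 58, 70], y = 70
Loop ends.
filtered[-1] = 70

Final answer: 70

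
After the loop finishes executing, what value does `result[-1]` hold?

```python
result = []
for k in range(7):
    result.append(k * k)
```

Let's trace through this code step by step.

Initialize: result = []
Entering loop: for k in range(7):
After iteration 1: k = 0, result = [0]
After iteration 2: k = 1, result = [0, 1]
After iteration 3: k = 2, result = [0, 1, 4]
After iteration 4: k = 3, result = [0, 1, 4, 9]
After iteration 5: k = 4, result = [0, 1, 4, 9, 16]
After iteration 6: k = 5, result = [0, 1, 4, 9, 16, 25]
After iteration 7: k = 6, result = [0, 1, 4, 9, 16, 25, 36]
Loop ends.
result[-1] = 36

Final answer: 36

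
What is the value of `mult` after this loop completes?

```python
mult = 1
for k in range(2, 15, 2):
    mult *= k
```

Let's trace through this code step by step.

Initialize: mult = 1
Entering loop: for k in range(2, 15, 2):
After iteration 1: k = 2, mult = 2
After iteration 2: k = 4, mult = 8
After iteration 3: k = 6, mult = 48
After iteration 4: k = 8, mult = 384
After iteration 5: k = 10, mult = 3840
After iteration 6: k = 12, mult = 46080
After iteration 7: k = 14, mult = 645120
Loop ends.

Final answer: 645120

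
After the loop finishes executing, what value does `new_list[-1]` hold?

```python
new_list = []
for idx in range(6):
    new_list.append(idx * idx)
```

Let's trace through this code step by step.

Initialize: new_list = []
Entering loop: for idx in range(6):
After iteration 1: idx = 0, new_list = [0]
After iteration 2: idx = 1, new_list = [0, 1]
After iteration 3: idx = 2, new_list = [0, 1, 4]
After iteration 4: idx = 3, new_list = [0, 1, 4, 9]
After iteration 5: idx = 4, new_list = [0, 1, 4, 9, 16]
After iteration 6: idx = 5, new_list = [0, 1, 4, 9, 16, 25]
Loop ends.
new_list[-1] = 25

Final answer: 25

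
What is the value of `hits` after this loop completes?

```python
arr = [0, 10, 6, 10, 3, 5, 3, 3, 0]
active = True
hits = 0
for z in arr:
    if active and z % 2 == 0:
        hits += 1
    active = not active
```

Let's trace through this code step by step.

Initialize: arr = [0, 10, 6, 10, 3, 5, 3, 3, 0]
Initialize: active = True
Initialize: hits = 0
Entering loop: for z in arr:
After iteration 1: z = 0, active = False, hits = 1
After iteration 2: z = 10, active = True, hits = 1
After iteration 3: z = 6, active = False, hits = 2
After iteration 4: z = 10, active = True, hits = 2
After iteration 5: z = 3, active = False, hits = 2
After iteration 6: z = 5, active = True, hits = 2
After iteration 7: z = 3, active = False, hits = 2
After iteration 8: z = 3, active = True, hits = 2
After iteration 9: z = 0, active = False, hits = 3
Loop ends.

Final answer: 3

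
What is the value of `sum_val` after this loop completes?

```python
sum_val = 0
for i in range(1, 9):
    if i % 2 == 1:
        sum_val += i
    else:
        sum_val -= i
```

Let's trace through this code step by step.

Initialize: sum_val = 0
Entering loop: for i in range(1, 9):
After iteration 1: i = 1, sum_val = 1
After iteration 2: i = 2, sum_val = -1
After iteration 3: i = 3, sum_val = 2
After iteration 4: i = 4, sum_val = -2
After iteration 5: i = 5, sum_val = 3
After iteration 6: i = 6, sum_val = -3
After iteration 7: i = 7, sum_val = 4
After iteration 8: i = 8, sum_val = -4
Loop ends.

Final answer: -4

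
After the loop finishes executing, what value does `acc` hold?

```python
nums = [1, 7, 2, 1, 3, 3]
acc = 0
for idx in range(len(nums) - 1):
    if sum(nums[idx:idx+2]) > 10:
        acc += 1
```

Let's trace through this code step by step.

Initialize: nums = [1, 7, 2, 1, 3, 3]
Initialize: acc = 0
Entering loop: for idx in range(len(nums) - 1):
After iteration 1: idx = 0, acc = 0
After iteration 2: idx = 1, acc = 0
After iteration 3: idx = 2, acc = 0
After iteration 4: idx = 3, acc = 0
After iteration 5: idx = 4, acc = 0
Loop ends.

Final answer: 0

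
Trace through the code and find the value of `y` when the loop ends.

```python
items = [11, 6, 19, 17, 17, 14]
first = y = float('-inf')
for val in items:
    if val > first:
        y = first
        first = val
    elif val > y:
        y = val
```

Let's trace through this code step by step.

Initialize: items = [11, 6, 19, 17, 17, 14]
Initialize: first = -inf
Initialize: y = -inf
Entering loop: for val in items:
After iteration 1: val = 11, first = 11, y = -inf
After iteration 2: val = 6, first = 11, y = 6
After iteration 3: val = 19, first = 19, y = 11
After iteration 4: val = 17, first = 19, y = 17
After iteration 5: val = 17, first = 19, y = 17
After iteration 6: val = 14, first = 19, y = 17
Loop ends.

Final answer: 17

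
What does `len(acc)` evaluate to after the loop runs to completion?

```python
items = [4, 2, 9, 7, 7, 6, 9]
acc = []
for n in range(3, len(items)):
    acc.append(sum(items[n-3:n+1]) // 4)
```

Let's trace through this code step by step.

Initialize: items = [4, 2, 9, 7, 7, 6, 9]
Initialize: acc = []
Entering loop: for n in range(3, len(items)):
After iteration 1: n = 3, acc = [5]
After iteration 2: n = 4, acc = [5, 6]
After iteration 3: n = 5, acc = [5, 6, 7]
After iteration 4: n = 6, acc = [5, 6, 7, 7]
Loop ends.
len(acc) = 4

Final answer: 4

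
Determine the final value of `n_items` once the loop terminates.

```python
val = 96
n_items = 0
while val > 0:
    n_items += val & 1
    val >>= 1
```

Let's trace through this code step by step.

Initialize: val = 96
Initialize: n_items = 0
Entering loop: while val > 0:
After iteration 1: val = 48, n_items = 0
After iteration 2: val = 24, n_items = 0
After iteration 3: val = 12, n_items = 0
After iteration 4: val = 6, n_items = 0
After iteration 5: val = 3, n_items = 0
After iteration 6: val = 1, n_items = 1
After iteration 7: val = 0, n_items = 2
Loop ends.

Final answer: 2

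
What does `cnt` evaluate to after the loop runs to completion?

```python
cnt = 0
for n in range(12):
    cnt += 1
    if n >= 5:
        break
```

Let's trace through this code step by step.

Initialize: cnt = 0
Entering loop: for n in range(12):
After iteration 1: n = 0, cnt = 1
After iteration 2: n = 1, cnt = 2
After iteration 3: n = 2, cnt = 3
After iteration 4: n = 3, cnt = 4
After iteration 5: n = 4, cnt = 5
After iteration 6: n = 5, cnt = 6
Loop ends.

Final answer: 6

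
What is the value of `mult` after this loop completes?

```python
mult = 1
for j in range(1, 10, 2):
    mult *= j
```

Let's trace through this code step by step.

Initialize: mult = 1
Entering loop: for j in range(1, 10, 2):
After iteration 1: j = 1, mult = 1
After iteration 2: j = 3, mult = 3
After iteration 3: j = 5, mult = 15
After iteration 4: j = 7, mult = 105
After iteration 5: j = 9, mult = 945
Loop ends.

Final answer: 945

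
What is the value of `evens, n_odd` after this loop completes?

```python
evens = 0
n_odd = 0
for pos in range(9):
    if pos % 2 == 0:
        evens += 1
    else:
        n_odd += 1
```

Let's trace through this code step by step.

Initialize: evens = 0
Initialize: n_odd = 0
Entering loop: for pos in range(9):
After iteration 1: pos = 0, evens = 1, n_odd = 0
After iteration 2: pos = 1, evens = 1, n_odd = 1
After iteration 3: pos = 2, evens = 2, n_odd = 1
After iteration 4: pos = 3, evens = 2, n_odd = 2
After iteration 5: pos = 4, evens = 3, n_odd = 2
After iteration 6: pos = 5, evens = 3, n_odd = 3
After iteration 7: pos = 6, evens = 4, n_odd = 3
After iteration 8: pos = 7, evens = 4, n_odd = 4
After iteration 9: pos = 8, evens = 5, n_odd = 4
Loop ends.

Final answer: 5, 4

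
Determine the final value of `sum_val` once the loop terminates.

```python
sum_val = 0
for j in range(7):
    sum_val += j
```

Let's trace through this code step by step.

Initialize: sum_val = 0
Entering loop: for j in range(7):
After iteration 1: j = 0, sum_val = 0
After iteration 2: j = 1, sum_val = 1
After iteration 3: j = 2, sum_val = 3
After iteration 4: j = 3, sum_val = 6
After iteration 5: j = 4, sum_val = 10
After iteration 6: j = 5, sum_val = 15
After iteration 7: j = 6, sum_val = 21
Loop ends.

Final answer: 21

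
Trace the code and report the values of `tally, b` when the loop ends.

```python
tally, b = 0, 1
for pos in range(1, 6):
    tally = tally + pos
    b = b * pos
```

Let's trace through this code step by step.

Initialize: tally = 0
Initialize: b = 1
Entering loop: for pos in range(1, 6):
After iteration 1: pos = 1, tally = 1, b = 1
After iteration 2: pos = 2, tally = 3, b = 2
After iteration 3: pos = 3, tally = 6, b = 6
After iteration 4: pos = 4, tally = 10, b = 24
After iteration 5: pos = 5, tally = 15, b = 120
Loop ends.

Final answer: 15, 120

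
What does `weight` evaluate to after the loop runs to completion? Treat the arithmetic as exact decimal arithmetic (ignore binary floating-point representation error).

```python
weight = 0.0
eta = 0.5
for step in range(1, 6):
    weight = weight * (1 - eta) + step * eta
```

Let's trace through this code step by step.

Initialize: weight = 0.0
Initialize: eta = 0.5
Entering loop: for step in range(1, 6):
After iteration 1: step = 1, weight = 0.5
After iteration 2: step = 2, weight = 1.25
After iteration 3: step = 3, weight = 2.125
After iteration 4: step = 4, weight = 3.0625
After iteration 5: step = 5, weight = 4.03125
Loop ends.

Final answer: 4.03125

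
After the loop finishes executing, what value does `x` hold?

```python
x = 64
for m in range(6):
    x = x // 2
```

Let's trace through this code step by step.

Initialize: x = 64
Entering loop: for m in range(6):
After iteration 1: m = 0, x = 32
After iteration 2: m = 1, x = 16
After iteration 3: m = 2, x = 8
After iteration 4: m = 3, x = 4
After iteration 5: m = 4, x = 2
After iteration 6: m = 5, x = 1
Loop ends.

Final answer: 1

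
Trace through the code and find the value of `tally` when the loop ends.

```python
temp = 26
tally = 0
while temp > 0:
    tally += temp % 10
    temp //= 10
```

Let's trace through this code step by step.

Initialize: temp = 26
Initialize: tally = 0
Entering loop: while temp > 0:
After iteration 1: temp = 2, tally = 6
After iteration 2: temp = 0, tally = 8
Loop ends.

Final answer: 8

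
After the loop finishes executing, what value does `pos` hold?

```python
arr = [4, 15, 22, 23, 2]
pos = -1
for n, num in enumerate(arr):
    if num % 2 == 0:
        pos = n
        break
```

Let's trace through this code step by step.

Initialize: arr = [4, 15, 22, 23, 2]
Initialize: pos = -1
Entering loop: for n, num in enumerate(arr):
After iteration 1: n = 0, num = 4, pos = 0
Loop ends.

Final answer: 0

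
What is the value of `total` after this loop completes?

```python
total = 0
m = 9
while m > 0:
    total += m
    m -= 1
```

Let's trace through this code step by step.

Initialize: total = 0
Initialize: m = 9
Entering loop: while m > 0:
After iteration 1: total = 9, m = 8
After iteration 2: total = 17, m = 7
After iteration 3: total = 24, m = 6
After iteration 4: total = 30, m = 5
After iteration 5: total = 35, m = 4
After iteration 6: total = 39, m = 3
After iteration 7: total = 42, m = 2
After iteration 8: total = 44, m = 1
After iteration 9: total = 45, m = 0
Loop ends.

Final answer: 45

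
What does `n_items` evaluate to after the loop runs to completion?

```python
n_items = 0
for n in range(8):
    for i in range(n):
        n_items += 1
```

Let's trace through this code step by step.

Initialize: n_items = 0
Entering loop: for n in range(8):
After iteration 1: n = 0, n_items = 0
After iteration 2: n = 1, n_items = 1, i = 0
After iteration 3: n = 2, n_items = 3, i = 1
After iteration 4: n = 3, n_items = 6, i = 2
After iteration 5: n = 4, n_items = 10, i = 3
After iteration 6: n = 5, n_items = 15, i = 4
After iteration 7: n = 6, n_items = 21, i = 5
After iteration 8: n = 7, n_items = 28, i = 6
Loop ends.

Final answer: 28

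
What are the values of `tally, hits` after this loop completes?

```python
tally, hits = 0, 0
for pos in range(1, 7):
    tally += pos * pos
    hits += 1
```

Let's trace through this code step by step.

Initialize: tally = 0
Initialize: hits = 0
Entering loop: for pos in range(1, 7):
After iteration 1: pos = 1, tally = 1, hits = 1
After iteration 2: pos = 2, tally = 5, hits = 2
After iteration 3: pos = 3, tally = 14, hits = 3
After iteration 4: pos = 4, tally = 30, hits = 4
After iteration 5: pos = 5, tally = 55, hits = 5
After iteration 6: pos = 6, tally = 91, hits = 6
Loop ends.

Final answer: 91, 6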